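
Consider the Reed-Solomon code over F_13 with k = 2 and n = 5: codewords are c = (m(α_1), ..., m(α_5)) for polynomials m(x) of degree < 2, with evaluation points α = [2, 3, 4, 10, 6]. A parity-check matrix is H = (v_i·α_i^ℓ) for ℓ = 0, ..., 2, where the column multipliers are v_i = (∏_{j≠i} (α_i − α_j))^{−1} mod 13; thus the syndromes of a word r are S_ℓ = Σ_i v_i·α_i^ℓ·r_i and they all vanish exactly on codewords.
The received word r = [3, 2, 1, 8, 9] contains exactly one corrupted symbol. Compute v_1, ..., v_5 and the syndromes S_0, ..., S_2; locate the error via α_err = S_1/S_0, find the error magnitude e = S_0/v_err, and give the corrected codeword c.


S = (11, 1, 6), error at position 5, error magnitude e = 10, c = [3, 2, 1, 8, 12].

Step 1: column multipliers v_i = (∏_{j≠i}(α_i − α_j))^{−1} mod 13.
  i = 1 (α = 2): (2−3)(2−4)(2−10)(2−6) = (−1)·(−2)·(−8)·(−4) = 64 ≡ 12, so v_1 = 12^{−1} = 12 (mod 13).
  i = 2 (α = 3): (3−2)(3−4)(3−10)(3−6) = 1·(−1)·(−7)·(−3) = −21 ≡ 5, so v_2 = 5^{−1} = 8 (mod 13).
  i = 3 (α = 4): (4−2)(4−3)(4−10)(4−6) = 2·1·(−6)·(−2) = 24 ≡ 11, so v_3 = 11^{−1} = 6 (mod 13).
  i = 4 (α = 10): (10−2)(10−3)(10−4)(10−6) = 8·7·6·4 = 1344 ≡ 5, so v_4 = 5^{−1} = 8 (mod 13).
  i = 5 (α = 6): (6−2)(6−3)(6−4)(6−10) = 4·3·2·(−4) = −96 ≡ 8, so v_5 = 8^{−1} = 5 (mod 13).
  v = [12, 8, 6, 8, 5].
Step 2: syndromes of r = [3, 2, 1, 8, 9] (all sums mod 13).
  S_0 = Σ v_i r_i = 12·3 + 8·2 + 6·1 + 8·8 + 5·9 = 167 ≡ 11.
  S_1 = Σ v_i α_i r_i = 12·2·3 + 8·3·2 + 6·4·1 + 8·10·8 + 5·6·9 = 1054 ≡ 1.
  α_i^2 mod 13 = [4, 9, 3, 9, 10].
  S_2 = Σ v_i α_i^2 r_i = 12·4·3 + 8·9·2 + 6·3·1 + 8·9·8 + 5·10·9 = 1332 ≡ 6.
  S = (11, 1, 6) ≠ 0, so r is not a codeword (an error is present).
Step 3: locate the error. For a single error e at position i, S_ℓ = v_i·e·α_i^ℓ, so α_err = S_1/S_0.
  S_0^{−1} = 11^{−1} = 6 (mod 13), so α_err = 1·6 = 6 ≡ 6 = α_5. Error position i = 5.
  Consistency check: S_2/S_1 = 6·1 = 6 ≡ 6 = α_err ✓ (single-error assumption holds).
Step 4: error magnitude e = S_0/v_5 = S_0·∏_{j≠5}(α_5 − α_j) = 11·8 = 88 ≡ 10 (mod 13).
Step 5: correct position 5: c_5 = r_5 − e = 9 − 10 ≡ 12 (mod 13). Hence c = [3, 2, 1, 8, 12].
  Check: interpolating c through the α_i gives m(x) = 5 + 12·x (degree < 2) with m(α_i) = c_i for every i, so c is indeed a codeword.


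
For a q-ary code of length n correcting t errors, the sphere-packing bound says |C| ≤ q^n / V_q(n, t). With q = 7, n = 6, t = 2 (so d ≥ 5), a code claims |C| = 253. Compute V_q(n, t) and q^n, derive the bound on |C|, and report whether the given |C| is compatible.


V_q(n, t) = 577, q^n = 117649, Hamming bound = 203, |C| = 253 > bound (violated).

Step 1: Compute V_q(n, t) = Σ_{j=0}^2 C(n, j) (q−1)^j.
  j = 0: C(6,0)·(6)^0 = 1·1 = 1.
  j = 1: C(6,1)·(6)^1 = 6·6 = 36.
  j = 2: C(6,2)·(6)^2 = 15·36 = 540.
  V_q(n, t) = 1 + 36 + 540 = 577.
Step 2: q^n = 7^6 = 117649.
Step 3: Hamming bound ⌊q^n / V_q(n,t)⌋ = ⌊117649/577⌋ = 203.
Step 4: Compare |C| = 253 to 203: violated.
The claimed |C| lies above the Hamming bound, so no 7-ary code of length 6 with d ≥ 5 can have 253 codewords.


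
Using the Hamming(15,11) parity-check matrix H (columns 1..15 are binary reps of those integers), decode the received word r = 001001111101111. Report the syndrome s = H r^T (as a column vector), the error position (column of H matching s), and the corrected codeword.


s = (1, 0, 0, 1)^T, error position = 9, corrected codeword c = 001001110101111

Compute s = H r^T mod 2 one row at a time:
  s_1 = 1 + 1 + 1 + 0 + 1 + 1 + 1 + 1 = 7 ≡ 1 (mod 2).
  s_2 = 0 + 0 + 1 + 1 + 1 + 1 + 1 + 1 = 6 ≡ 0 (mod 2).
  s_3 = 0 + 1 + 1 + 1 + 1 + 0 + 1 + 1 = 6 ≡ 0 (mod 2).
  s_4 = 0 + 1 + 0 + 1 + 1 + 0 + 1 + 1 = 5 ≡ 1 (mod 2).
s = (1, 0, 0, 1)^T — this equals column 9 of H (binary 1001), so error is at position 9.
Correct: flip bit 9 of r = 001001111101111 to get c = 001001110101111.


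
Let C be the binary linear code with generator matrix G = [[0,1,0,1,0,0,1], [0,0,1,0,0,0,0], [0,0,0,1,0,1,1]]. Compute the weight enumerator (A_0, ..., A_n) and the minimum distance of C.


Weight distribution: A_0 = 1, A_1 = 1, A_2 = 1, A_3 = 3, A_4 = 2. Minimum distance d = 1.

Enumerate all 2^3 = 8 messages m ∈ F_2^3.
For each, compute codeword c = mG in F_2^7, then tally its weight.
  m = 000 → c = 0000000, weight = 0.
  m = 100 → c = 0101001, weight = 3.
  m = 010 → c = 0010000, weight = 1.
  m = 110 → c = 0111001, weight = 4.
  m = 001 → c = 0001011, weight = 3.
  m = 101 → c = 0100010, weight = 2.
  m = 011 → c = 0011011, weight = 4.
  m = 111 → c = 0110010, weight = 3.
Tally weights:
  weight 0: 1 codewords.
  weight 1: 1 codewords.
  weight 2: 1 codewords.
  weight 3: 3 codewords.
  weight 4: 2 codewords.
Minimum distance d = smallest w > 0 with A_w > 0 = 1.
Sanity: Σ A_w = 8 = 2^3 = 8 ✓.


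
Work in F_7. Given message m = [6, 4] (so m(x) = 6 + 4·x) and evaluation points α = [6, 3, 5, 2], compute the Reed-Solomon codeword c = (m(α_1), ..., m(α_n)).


c = [2, 4, 5, 0]

Message polynomial: m(x) = 6 + 4·x (mod 7).
For each evaluation point α_i, compute m(α_i) mod 7:
  α_1 = 6: Horner steps 4 → 2, so m(6) = 2.
  α_2 = 3: Horner steps 4 → 4, so m(3) = 4.
  α_3 = 5: Horner steps 4 → 5, so m(5) = 5.
  α_4 = 2: Horner steps 4 → 0, so m(2) = 0.
Codeword c = [2, 4, 5, 0] ∈ F_7^4.


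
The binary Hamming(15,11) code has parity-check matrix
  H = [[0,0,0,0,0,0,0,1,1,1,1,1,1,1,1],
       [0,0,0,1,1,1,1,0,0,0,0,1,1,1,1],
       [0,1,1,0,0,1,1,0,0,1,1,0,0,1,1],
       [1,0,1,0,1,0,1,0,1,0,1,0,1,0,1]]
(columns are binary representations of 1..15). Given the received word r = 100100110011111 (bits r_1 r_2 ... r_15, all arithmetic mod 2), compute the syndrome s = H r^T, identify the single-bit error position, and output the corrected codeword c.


s = (0, 0, 0, 1)^T, error position = 1, corrected codeword c = 000100110011111

Compute s = H r^T mod 2 one row at a time:
  s_1 = 1 + 0 + 0 + 1 + 1 + 1 + 1 + 1 = 6 ≡ 0 (mod 2).
  s_2 = 1 + 0 + 0 + 1 + 1 + 1 + 1 + 1 = 6 ≡ 0 (mod 2).
  s_3 = 0 + 0 + 0 + 1 + 0 + 1 + 1 + 1 = 4 ≡ 0 (mod 2).
  s_4 = 1 + 0 + 0 + 1 + 0 + 1 + 1 + 1 = 5 ≡ 1 (mod 2).
s = (0, 0, 0, 1)^T — this equals column 1 of H (binary 0001), so error is at position 1.
Correct: flip bit 1 of r = 100100110011111 to get c = 000100110011111.


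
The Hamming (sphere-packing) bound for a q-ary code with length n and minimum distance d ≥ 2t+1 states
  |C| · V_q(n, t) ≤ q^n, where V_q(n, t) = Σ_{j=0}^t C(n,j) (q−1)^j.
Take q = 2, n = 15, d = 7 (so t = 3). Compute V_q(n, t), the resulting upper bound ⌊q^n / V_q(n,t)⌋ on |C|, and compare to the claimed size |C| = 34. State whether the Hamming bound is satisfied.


V_q(n, t) = 576, q^n = 32768, Hamming bound = 56, |C| = 34 ≤ bound (satisfied).

Step 1: Compute V_q(n, t) = Σ_{j=0}^3 C(n, j) (q−1)^j.
  j = 0: C(15,0)·(1)^0 = 1·1 = 1.
  j = 1: C(15,1)·(1)^1 = 15·1 = 15.
  j = 2: C(15,2)·(1)^2 = 105·1 = 105.
  j = 3: C(15,3)·(1)^3 = 455·1 = 455.
  V_q(n, t) = 1 + 15 + 105 + 455 = 576.
Step 2: q^n = 2^15 = 32768.
Step 3: Hamming bound ⌊q^n / V_q(n,t)⌋ = ⌊32768/576⌋ = 56.
Step 4: Compare |C| = 34 to 56: satisfied.
The claimed |C| lies below the Hamming bound.


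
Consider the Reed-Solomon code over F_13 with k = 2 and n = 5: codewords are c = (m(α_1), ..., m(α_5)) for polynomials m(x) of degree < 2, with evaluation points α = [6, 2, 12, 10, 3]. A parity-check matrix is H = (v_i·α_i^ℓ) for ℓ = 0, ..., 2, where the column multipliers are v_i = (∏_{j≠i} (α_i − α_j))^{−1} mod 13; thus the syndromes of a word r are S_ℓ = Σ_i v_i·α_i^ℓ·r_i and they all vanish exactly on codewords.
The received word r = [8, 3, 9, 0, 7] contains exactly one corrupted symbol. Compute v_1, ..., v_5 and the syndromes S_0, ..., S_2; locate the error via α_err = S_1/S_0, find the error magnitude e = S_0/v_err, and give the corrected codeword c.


S = (1, 3, 9), error at position 5, error magnitude e = 6, c = [8, 3, 9, 0, 1].

Step 1: column multipliers v_i = (∏_{j≠i}(α_i − α_j))^{−1} mod 13.
  i = 1 (α = 6): (6−2)(6−12)(6−10)(6−3) = 4·(−6)·(−4)·3 = 288 ≡ 2, so v_1 = 2^{−1} = 7 (mod 13).
  i = 2 (α = 2): (2−6)(2−12)(2−10)(2−3) = (−4)·(−10)·(−8)·(−1) = 320 ≡ 8, so v_2 = 8^{−1} = 5 (mod 13).
  i = 3 (α = 12): (12−6)(12−2)(12−10)(12−3) = 6·10·2·9 = 1080 ≡ 1, so v_3 = 1^{−1} = 1 (mod 13).
  i = 4 (α = 10): (10−6)(10−2)(10−12)(10−3) = 4·8·(−2)·7 = −448 ≡ 7, so v_4 = 7^{−1} = 2 (mod 13).
  i = 5 (α = 3): (3−6)(3−2)(3−12)(3−10) = (−3)·1·(−9)·(−7) = −189 ≡ 6, so v_5 = 6^{−1} = 11 (mod 13).
  v = [7, 5, 1, 2, 11].
Step 2: syndromes of r = [8, 3, 9, 0, 7] (all sums mod 13).
  S_0 = Σ v_i r_i = 7·8 + 5·3 + 1·9 + 2·0 + 11·7 = 157 ≡ 1.
  S_1 = Σ v_i α_i r_i = 7·6·8 + 5·2·3 + 1·12·9 + 2·10·0 + 11·3·7 = 705 ≡ 3.
  α_i^2 mod 13 = [10, 4, 1, 9, 9].
  S_2 = Σ v_i α_i^2 r_i = 7·10·8 + 5·4·3 + 1·1·9 + 2·9·0 + 11·9·7 = 1322 ≡ 9.
  S = (1, 3, 9) ≠ 0, so r is not a codeword (an error is present).
Step 3: locate the error. For a single error e at position i, S_ℓ = v_i·e·α_i^ℓ, so α_err = S_1/S_0.
  S_0^{−1} = 1^{−1} = 1 (mod 13), so α_err = 3·1 = 3 ≡ 3 = α_5. Error position i = 5.
  Consistency check: S_2/S_1 = 9·9 = 81 ≡ 3 = α_err ✓ (single-error assumption holds).
Step 4: error magnitude e = S_0/v_5 = S_0·∏_{j≠5}(α_5 − α_j) = 1·6 = 6 ≡ 6 (mod 13).
Step 5: correct position 5: c_5 = r_5 − e = 7 − 6 ≡ 1 (mod 13). Hence c = [8, 3, 9, 0, 1].
  Check: interpolating c through the α_i gives m(x) = 7 + 11·x (degree < 2) with m(α_i) = c_i for every i, so c is indeed a codeword.


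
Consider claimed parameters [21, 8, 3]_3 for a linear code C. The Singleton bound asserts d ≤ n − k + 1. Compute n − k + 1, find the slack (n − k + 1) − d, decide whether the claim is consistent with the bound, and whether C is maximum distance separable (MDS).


Singleton RHS = n − k + 1 = 14, slack = 11, bound satisfied, not MDS.

Singleton bound: d ≤ n − k + 1.
Here n = 21, k = 8, so n − k + 1 = 14.
Given d = 3, check d ≤ 14: YES.
Slack = (n − k + 1) − d = 11.
The code is NOT MDS (slack = 11 > 0).
Description: the claimed parameters are [21, 8, 3]_3; such a code would be non-MDS.


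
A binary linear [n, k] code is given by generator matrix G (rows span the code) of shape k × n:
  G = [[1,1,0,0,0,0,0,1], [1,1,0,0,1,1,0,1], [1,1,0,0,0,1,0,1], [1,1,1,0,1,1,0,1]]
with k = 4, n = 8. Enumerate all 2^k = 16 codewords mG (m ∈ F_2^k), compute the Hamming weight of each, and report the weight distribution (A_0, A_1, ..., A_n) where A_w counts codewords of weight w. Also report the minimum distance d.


Weight distribution: A_0 = 1, A_1 = 3, A_2 = 3, A_3 = 2, A_4 = 3, A_5 = 3, A_6 = 1. Minimum distance d = 1.

Enumerate all 2^4 = 16 messages m ∈ F_2^4.
For each, compute codeword c = mG in F_2^8, then tally its weight.
  m = 0000 → c = 00000000, weight = 0.
  m = 1000 → c = 11000001, weight = 3.
  m = 0100 → c = 11001101, weight = 5.
  m = 1100 → c = 00001100, weight = 2.
  m = 0010 → c = 11000101, weight = 4.
  m = 1010 → c = 00000100, weight = 1.
  m = 0110 → c = 00001000, weight = 1.
  m = 1110 → c = 11001001, weight = 4.
  m = 0001 → c = 11101101, weight = 6.
  m = 1001 → c = 00101100, weight = 3.
  m = 0101 → c = 00100000, weight = 1.
  m = 1101 → c = 11100001, weight = 4.
  m = 0011 → c = 00101000, weight = 2.
  m = 1011 → c = 11101001, weight = 5.
  m = 0111 → c = 11100101, weight = 5.
  m = 1111 → c = 00100100, weight = 2.
Tally weights:
  weight 0: 1 codewords.
  weight 1: 3 codewords.
  weight 2: 3 codewords.
  weight 3: 2 codewords.
  weight 4: 3 codewords.
  weight 5: 3 codewords.
  weight 6: 1 codewords.
Minimum distance d = smallest w > 0 with A_w > 0 = 1.
Sanity: Σ A_w = 16 = 2^4 = 16 ✓.


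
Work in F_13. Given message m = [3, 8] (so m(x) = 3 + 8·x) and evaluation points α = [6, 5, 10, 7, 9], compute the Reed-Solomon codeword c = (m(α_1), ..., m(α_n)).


c = [12, 4, 5, 7, 10]

Message polynomial: m(x) = 3 + 8·x (mod 13).
For each evaluation point α_i, compute m(α_i) mod 13:
  α_1 = 6: Horner steps 8 → 12, so m(6) = 12.
  α_2 = 5: Horner steps 8 → 4, so m(5) = 4.
  α_3 = 10: Horner steps 8 → 5, so m(10) = 5.
  α_4 = 7: Horner steps 8 → 7, so m(7) = 7.
  α_5 = 9: Horner steps 8 → 10, so m(9) = 10.
Codeword c = [12, 4, 5, 7, 10] ∈ F_13^5.


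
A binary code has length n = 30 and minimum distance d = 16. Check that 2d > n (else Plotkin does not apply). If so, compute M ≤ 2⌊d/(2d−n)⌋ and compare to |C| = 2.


Plotkin bound M ≤ 16; given |C| = 2 ≤ bound (satisfied).

Check applicability: 2d = 32, n = 30.
2d − n = 2 > 0, so Plotkin applies.
Compute d/(2d−n) = 16/2 ≈ 8.0000.
⌊d/(2d−n)⌋ = 8.
Plotkin bound: M ≤ 2·8 = 16.
Given |C| = 2, check: satisfied.
This |C| is below the Plotkin bound.


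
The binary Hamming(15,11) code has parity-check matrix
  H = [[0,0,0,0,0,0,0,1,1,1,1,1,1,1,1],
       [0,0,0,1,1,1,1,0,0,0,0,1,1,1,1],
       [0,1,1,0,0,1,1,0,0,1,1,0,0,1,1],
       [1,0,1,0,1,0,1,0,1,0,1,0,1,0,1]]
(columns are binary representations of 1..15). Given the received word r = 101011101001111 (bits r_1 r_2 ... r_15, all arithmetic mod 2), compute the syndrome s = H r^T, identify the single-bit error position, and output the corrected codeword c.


s = (1, 1, 1, 1)^T, error position = 15, corrected codeword c = 101011101001110

Compute s = H r^T mod 2 one row at a time:
  s_1 = 0 + 1 + 0 + 0 + 1 + 1 + 1 + 1 = 5 ≡ 1 (mod 2).
  s_2 = 0 + 1 + 1 + 1 + 1 + 1 + 1 + 1 = 7 ≡ 1 (mod 2).
  s_3 = 0 + 1 + 1 + 1 + 0 + 0 + 1 + 1 = 5 ≡ 1 (mod 2).
  s_4 = 1 + 1 + 1 + 1 + 1 + 0 + 1 + 1 = 7 ≡ 1 (mod 2).
s = (1, 1, 1, 1)^T — this equals column 15 of H (binary 1111), so error is at position 15.
Correct: flip bit 15 of r = 101011101001111 to get c = 101011101001110.


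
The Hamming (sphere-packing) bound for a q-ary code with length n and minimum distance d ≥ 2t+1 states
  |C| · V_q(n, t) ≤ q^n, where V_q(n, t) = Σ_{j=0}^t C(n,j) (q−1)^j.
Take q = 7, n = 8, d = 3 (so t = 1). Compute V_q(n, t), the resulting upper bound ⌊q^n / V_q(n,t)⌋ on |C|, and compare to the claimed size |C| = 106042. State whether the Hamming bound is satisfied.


V_q(n, t) = 49, q^n = 5764801, Hamming bound = 117649, |C| = 106042 ≤ bound (satisfied).

Step 1: Compute V_q(n, t) = Σ_{j=0}^1 C(n, j) (q−1)^j.
  j = 0: C(8,0)·(6)^0 = 1·1 = 1.
  j = 1: C(8,1)·(6)^1 = 8·6 = 48.
  V_q(n, t) = 1 + 48 = 49.
Step 2: q^n = 7^8 = 5764801.
Step 3: Hamming bound ⌊q^n / V_q(n,t)⌋ = ⌊5764801/49⌋ = 117649.
Step 4: Compare |C| = 106042 to 117649: satisfied.
The claimed |C| lies below the Hamming bound.


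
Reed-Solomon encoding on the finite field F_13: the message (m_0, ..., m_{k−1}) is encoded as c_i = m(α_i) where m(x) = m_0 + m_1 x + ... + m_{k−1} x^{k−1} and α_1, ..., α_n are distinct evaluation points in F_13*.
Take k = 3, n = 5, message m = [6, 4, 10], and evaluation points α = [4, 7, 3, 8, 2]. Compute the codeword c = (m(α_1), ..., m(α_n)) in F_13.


c = [0, 4, 4, 2, 2]

Message polynomial: m(x) = 6 + 4·x + 10·x^2 (mod 13).
For each evaluation point α_i, compute m(α_i) mod 13:
  α_1 = 4: Horner steps 10 → 5 → 0, so m(4) = 0.
  α_2 = 7: Horner steps 10 → 9 → 4, so m(7) = 4.
  α_3 = 3: Horner steps 10 → 8 → 4, so m(3) = 4.
  α_4 = 8: Horner steps 10 → 6 → 2, so m(8) = 2.
  α_5 = 2: Horner steps 10 → 11 → 2, so m(2) = 2.
Codeword c = [0, 4, 4, 2, 2] ∈ F_13^5.


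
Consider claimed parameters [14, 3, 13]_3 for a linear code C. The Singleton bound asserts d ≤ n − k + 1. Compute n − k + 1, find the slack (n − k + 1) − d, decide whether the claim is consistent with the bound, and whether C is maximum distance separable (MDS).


Singleton RHS = n − k + 1 = 12, slack = -1, bound violated (no such code; not MDS).

Singleton bound: d ≤ n − k + 1.
Here n = 14, k = 3, so n − k + 1 = 12.
Given d = 13, check d ≤ 12: NO.
Slack = (n − k + 1) − d = -1.
The slack is negative: d = 13 exceeds n − k + 1 = 12 by 1, so the Singleton bound is violated and no linear [14, 3, 13]_3 code can exist. In particular it is not MDS (MDS requires d = n − k + 1 exactly).
Description: the claimed parameters are [14, 3, 13]_3; such a code would be impossible (violates the Singleton bound).


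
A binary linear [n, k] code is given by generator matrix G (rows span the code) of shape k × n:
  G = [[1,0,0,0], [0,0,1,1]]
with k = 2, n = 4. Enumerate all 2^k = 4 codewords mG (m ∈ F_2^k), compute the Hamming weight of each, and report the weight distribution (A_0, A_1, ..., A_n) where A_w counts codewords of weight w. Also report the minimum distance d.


Weight distribution: A_0 = 1, A_1 = 1, A_2 = 1, A_3 = 1. Minimum distance d = 1.

Enumerate all 2^2 = 4 messages m ∈ F_2^2.
For each, compute codeword c = mG in F_2^4, then tally its weight.
  m = 00 → c = 0000, weight = 0.
  m = 10 → c = 1000, weight = 1.
  m = 01 → c = 0011, weight = 2.
  m = 11 → c = 1011, weight = 3.
Tally weights:
  weight 0: 1 codewords.
  weight 1: 1 codewords.
  weight 2: 1 codewords.
  weight 3: 1 codewords.
Minimum distance d = smallest w > 0 with A_w > 0 = 1.
Sanity: Σ A_w = 4 = 2^2 = 4 ✓.


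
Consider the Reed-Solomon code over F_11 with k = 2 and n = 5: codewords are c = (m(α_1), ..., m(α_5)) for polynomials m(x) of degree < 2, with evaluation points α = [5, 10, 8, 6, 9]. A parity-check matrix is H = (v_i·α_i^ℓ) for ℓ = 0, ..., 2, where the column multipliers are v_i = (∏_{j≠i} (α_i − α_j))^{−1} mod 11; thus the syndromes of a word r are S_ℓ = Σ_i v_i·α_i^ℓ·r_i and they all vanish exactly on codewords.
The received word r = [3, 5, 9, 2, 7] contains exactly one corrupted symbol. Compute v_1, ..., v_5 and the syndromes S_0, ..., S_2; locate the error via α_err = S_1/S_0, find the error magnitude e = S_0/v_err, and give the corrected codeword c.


S = (2, 10, 6), error at position 1, error magnitude e = 10, c = [4, 5, 9, 2, 7].

Step 1: column multipliers v_i = (∏_{j≠i}(α_i − α_j))^{−1} mod 11.
  i = 1 (α = 5): (5−10)(5−8)(5−6)(5−9) = (−5)·(−3)·(−1)·(−4) = 60 ≡ 5, so v_1 = 5^{−1} = 9 (mod 11).
  i = 2 (α = 10): (10−5)(10−8)(10−6)(10−9) = 5·2·4·1 = 40 ≡ 7, so v_2 = 7^{−1} = 8 (mod 11).
  i = 3 (α = 8): (8−5)(8−10)(8−6)(8−9) = 3·(−2)·2·(−1) = 12 ≡ 1, so v_3 = 1^{−1} = 1 (mod 11).
  i = 4 (α = 6): (6−5)(6−10)(6−8)(6−9) = 1·(−4)·(−2)·(−3) = −24 ≡ 9, so v_4 = 9^{−1} = 5 (mod 11).
  i = 5 (α = 9): (9−5)(9−10)(9−8)(9−6) = 4·(−1)·1·3 = −12 ≡ 10, so v_5 = 10^{−1} = 10 (mod 11).
  v = [9, 8, 1, 5, 10].
Step 2: syndromes of r = [3, 5, 9, 2, 7] (all sums mod 11).
  S_0 = Σ v_i r_i = 9·3 + 8·5 + 1·9 + 5·2 + 10·7 = 156 ≡ 2.
  S_1 = Σ v_i α_i r_i = 9·5·3 + 8·10·5 + 1·8·9 + 5·6·2 + 10·9·7 = 1297 ≡ 10.
  α_i^2 mod 11 = [3, 1, 9, 3, 4].
  S_2 = Σ v_i α_i^2 r_i = 9·3·3 + 8·1·5 + 1·9·9 + 5·3·2 + 10·4·7 = 512 ≡ 6.
  S = (2, 10, 6) ≠ 0, so r is not a codeword (an error is present).
Step 3: locate the error. For a single error e at position i, S_ℓ = v_i·e·α_i^ℓ, so α_err = S_1/S_0.
  S_0^{−1} = 2^{−1} = 6 (mod 11), so α_err = 10·6 = 60 ≡ 5 = α_1. Error position i = 1.
  Consistency check: S_2/S_1 = 6·10 = 60 ≡ 5 = α_err ✓ (single-error assumption holds).
Step 4: error magnitude e = S_0/v_1 = S_0·∏_{j≠1}(α_1 − α_j) = 2·5 = 10 ≡ 10 (mod 11).
Step 5: correct position 1: c_1 = r_1 − e = 3 − 10 ≡ 4 (mod 11). Hence c = [4, 5, 9, 2, 7].
  Check: interpolating c through the α_i gives m(x) = 3 + 9·x (degree < 2) with m(α_i) = c_i for every i, so c is indeed a codeword.


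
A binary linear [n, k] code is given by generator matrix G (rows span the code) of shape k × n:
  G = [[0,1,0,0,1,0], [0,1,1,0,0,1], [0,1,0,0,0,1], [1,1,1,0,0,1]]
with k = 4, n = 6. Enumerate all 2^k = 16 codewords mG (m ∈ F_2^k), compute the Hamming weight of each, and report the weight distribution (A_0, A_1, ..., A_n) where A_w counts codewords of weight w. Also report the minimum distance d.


Weight distribution: A_0 = 1, A_1 = 2, A_2 = 4, A_3 = 6, A_4 = 3. Minimum distance d = 1.

Enumerate all 2^4 = 16 messages m ∈ F_2^4.
For each, compute codeword c = mG in F_2^6, then tally its weight.
  m = 0000 → c = 000000, weight = 0.
  m = 1000 → c = 010010, weight = 2.
  m = 0100 → c = 011001, weight = 3.
  m = 1100 → c = 001011, weight = 3.
  m = 0010 → c = 010001, weight = 2.
  m = 1010 → c = 000011, weight = 2.
  m = 0110 → c = 001000, weight = 1.
  m = 1110 → c = 011010, weight = 3.
  m = 0001 → c = 111001, weight = 4.
  m = 1001 → c = 101011, weight = 4.
  m = 0101 → c = 100000, weight = 1.
  m = 1101 → c = 110010, weight = 3.
  m = 0011 → c = 101000, weight = 2.
  m = 1011 → c = 111010, weight = 4.
  m = 0111 → c = 110001, weight = 3.
  m = 1111 → c = 100011, weight = 3.
Tally weights:
  weight 0: 1 codewords.
  weight 1: 2 codewords.
  weight 2: 4 codewords.
  weight 3: 6 codewords.
  weight 4: 3 codewords.
Minimum distance d = smallest w > 0 with A_w > 0 = 1.
Sanity: Σ A_w = 16 = 2^4 = 16 ✓.


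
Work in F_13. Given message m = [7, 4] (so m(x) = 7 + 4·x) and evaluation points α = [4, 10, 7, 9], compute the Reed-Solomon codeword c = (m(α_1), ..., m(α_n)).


c = [10, 8, 9, 4]

Message polynomial: m(x) = 7 + 4·x (mod 13).
For each evaluation point α_i, compute m(α_i) mod 13:
  α_1 = 4: Horner steps 4 → 10, so m(4) = 10.
  α_2 = 10: Horner steps 4 → 8, so m(10) = 8.
  α_3 = 7: Horner steps 4 → 9, so m(7) = 9.
  α_4 = 9: Horner steps 4 → 4, so m(9) = 4.
Codeword c = [10, 8, 9, 4] ∈ F_13^4.


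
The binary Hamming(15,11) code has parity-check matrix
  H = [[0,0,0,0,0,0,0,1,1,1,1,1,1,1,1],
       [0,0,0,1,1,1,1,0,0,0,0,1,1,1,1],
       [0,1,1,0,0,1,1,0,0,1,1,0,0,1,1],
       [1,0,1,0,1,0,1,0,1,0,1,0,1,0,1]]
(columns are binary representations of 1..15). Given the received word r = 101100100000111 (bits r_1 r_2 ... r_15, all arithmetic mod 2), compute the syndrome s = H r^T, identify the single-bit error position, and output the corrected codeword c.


s = (1, 1, 0, 1)^T, error position = 13, corrected codeword c = 101100100000011

Compute s = H r^T mod 2 one row at a time:
  s_1 = 0 + 0 + 0 + 0 + 0 + 1 + 1 + 1 = 3 ≡ 1 (mod 2).
  s_2 = 1 + 0 + 0 + 1 + 0 + 1 + 1 + 1 = 5 ≡ 1 (mod 2).
  s_3 = 0 + 1 + 0 + 1 + 0 + 0 + 1 + 1 = 4 ≡ 0 (mod 2).
  s_4 = 1 + 1 + 0 + 1 + 0 + 0 + 1 + 1 = 5 ≡ 1 (mod 2).
s = (1, 1, 0, 1)^T — this equals column 13 of H (binary 1101), so error is at position 13.
Correct: flip bit 13 of r = 101100100000111 to get c = 101100100000011.


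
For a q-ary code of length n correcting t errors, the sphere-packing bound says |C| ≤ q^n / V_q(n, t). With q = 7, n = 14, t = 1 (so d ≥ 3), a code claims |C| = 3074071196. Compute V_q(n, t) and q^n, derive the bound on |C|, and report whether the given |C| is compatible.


V_q(n, t) = 85, q^n = 678223072849, Hamming bound = 7979094974, |C| = 3074071196 ≤ bound (satisfied).

Step 1: Compute V_q(n, t) = Σ_{j=0}^1 C(n, j) (q−1)^j.
  j = 0: C(14,0)·(6)^0 = 1·1 = 1.
  j = 1: C(14,1)·(6)^1 = 14·6 = 84.
  V_q(n, t) = 1 + 84 = 85.
Step 2: q^n = 7^14 = 678223072849.
Step 3: Hamming bound ⌊q^n / V_q(n,t)⌋ = ⌊678223072849/85⌋ = 7979094974.
Step 4: Compare |C| = 3074071196 to 7979094974: satisfied.
The claimed |C| lies below the Hamming bound.


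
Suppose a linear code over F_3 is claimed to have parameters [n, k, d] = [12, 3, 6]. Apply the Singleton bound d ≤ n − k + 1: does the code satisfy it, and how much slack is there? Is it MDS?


Singleton RHS = n − k + 1 = 10, slack = 4, bound satisfied, not MDS.

Singleton bound: d ≤ n − k + 1.
Here n = 12, k = 3, so n − k + 1 = 10.
Given d = 6, check d ≤ 10: YES.
Slack = (n − k + 1) − d = 4.
The code is NOT MDS (slack = 4 > 0).
Description: the claimed parameters are [12, 3, 6]_3; such a code would be non-MDS.


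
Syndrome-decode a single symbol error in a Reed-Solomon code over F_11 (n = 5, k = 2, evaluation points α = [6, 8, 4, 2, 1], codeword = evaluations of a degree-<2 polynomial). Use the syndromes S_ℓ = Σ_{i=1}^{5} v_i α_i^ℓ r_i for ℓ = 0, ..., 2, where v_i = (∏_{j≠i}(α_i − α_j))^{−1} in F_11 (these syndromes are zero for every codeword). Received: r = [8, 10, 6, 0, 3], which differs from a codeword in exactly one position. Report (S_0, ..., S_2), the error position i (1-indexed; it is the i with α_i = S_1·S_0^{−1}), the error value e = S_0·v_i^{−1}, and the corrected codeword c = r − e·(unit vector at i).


S = (1, 2, 4), error at position 4, error magnitude e = 7, c = [8, 10, 6, 4, 3].

Step 1: column multipliers v_i = (∏_{j≠i}(α_i − α_j))^{−1} mod 11.
  i = 1 (α = 6): (6−8)(6−4)(6−2)(6−1) = (−2)·2·4·5 = −80 ≡ 8, so v_1 = 8^{−1} = 7 (mod 11).
  i = 2 (α = 8): (8−6)(8−4)(8−2)(8−1) = 2·4·6·7 = 336 ≡ 6, so v_2 = 6^{−1} = 2 (mod 11).
  i = 3 (α = 4): (4−6)(4−8)(4−2)(4−1) = (−2)·(−4)·2·3 = 48 ≡ 4, so v_3 = 4^{−1} = 3 (mod 11).
  i = 4 (α = 2): (2−6)(2−8)(2−4)(2−1) = (−4)·(−6)·(−2)·1 = −48 ≡ 7, so v_4 = 7^{−1} = 8 (mod 11).
  i = 5 (α = 1): (1−6)(1−8)(1−4)(1−2) = (−5)·(−7)·(−3)·(−1) = 105 ≡ 6, so v_5 = 6^{−1} = 2 (mod 11).
  v = [7, 2, 3, 8, 2].
Step 2: syndromes of r = [8, 10, 6, 0, 3] (all sums mod 11).
  S_0 = Σ v_i r_i = 7·8 + 2·10 + 3·6 + 8·0 + 2·3 = 100 ≡ 1.
  S_1 = Σ v_i α_i r_i = 7·6·8 + 2·8·10 + 3·4·6 + 8·2·0 + 2·1·3 = 574 ≡ 2.
  α_i^2 mod 11 = [3, 9, 5, 4, 1].
  S_2 = Σ v_i α_i^2 r_i = 7·3·8 + 2·9·10 + 3·5·6 + 8·4·0 + 2·1·3 = 444 ≡ 4.
  S = (1, 2, 4) ≠ 0, so r is not a codeword (an error is present).
Step 3: locate the error. For a single error e at position i, S_ℓ = v_i·e·α_i^ℓ, so α_err = S_1/S_0.
  S_0^{−1} = 1^{−1} = 1 (mod 11), so α_err = 2·1 = 2 ≡ 2 = α_4. Error position i = 4.
  Consistency check: S_2/S_1 = 4·6 = 24 ≡ 2 = α_err ✓ (single-error assumption holds).
Step 4: error magnitude e = S_0/v_4 = S_0·∏_{j≠4}(α_4 − α_j) = 1·7 = 7 ≡ 7 (mod 11).
Step 5: correct position 4: c_4 = r_4 − e = 0 − 7 ≡ 4 (mod 11). Hence c = [8, 10, 6, 4, 3].
  Check: interpolating c through the α_i gives m(x) = 2 + 1·x (degree < 2) with m(α_i) = c_i for every i, so c is indeed a codeword.


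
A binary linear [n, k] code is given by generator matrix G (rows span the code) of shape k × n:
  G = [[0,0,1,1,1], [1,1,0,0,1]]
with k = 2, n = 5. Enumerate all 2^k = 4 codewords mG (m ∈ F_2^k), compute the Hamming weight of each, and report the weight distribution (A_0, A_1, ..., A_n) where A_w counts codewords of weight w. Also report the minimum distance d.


Weight distribution: A_0 = 1, A_3 = 2, A_4 = 1. Minimum distance d = 3.

Enumerate all 2^2 = 4 messages m ∈ F_2^2.
For each, compute codeword c = mG in F_2^5, then tally its weight.
  m = 00 → c = 00000, weight = 0.
  m = 10 → c = 00111, weight = 3.
  m = 01 → c = 11001, weight = 3.
  m = 11 → c = 11110, weight = 4.
Tally weights:
  weight 0: 1 codewords.
  weight 3: 2 codewords.
  weight 4: 1 codewords.
Minimum distance d = smallest w > 0 with A_w > 0 = 3.
Sanity: Σ A_w = 4 = 2^2 = 4 ✓.


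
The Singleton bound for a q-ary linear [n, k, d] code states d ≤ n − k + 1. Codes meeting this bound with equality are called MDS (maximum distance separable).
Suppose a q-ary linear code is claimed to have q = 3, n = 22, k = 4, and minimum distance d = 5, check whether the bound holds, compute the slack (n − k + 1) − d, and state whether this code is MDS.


Singleton RHS = n − k + 1 = 19, slack = 14, bound satisfied, not MDS.

Singleton bound: d ≤ n − k + 1.
Here n = 22, k = 4, so n − k + 1 = 19.
Given d = 5, check d ≤ 19: YES.
Slack = (n − k + 1) − d = 14.
The code is NOT MDS (slack = 14 > 0).
Description: the claimed parameters are [22, 4, 5]_3; such a code would be non-MDS.


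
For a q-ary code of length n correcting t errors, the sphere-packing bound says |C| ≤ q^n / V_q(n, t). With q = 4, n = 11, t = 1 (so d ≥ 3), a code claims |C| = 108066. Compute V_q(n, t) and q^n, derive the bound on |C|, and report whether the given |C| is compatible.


V_q(n, t) = 34, q^n = 4194304, Hamming bound = 123361, |C| = 108066 ≤ bound (satisfied).

Step 1: Compute V_q(n, t) = Σ_{j=0}^1 C(n, j) (q−1)^j.
  j = 0: C(11,0)·(3)^0 = 1·1 = 1.
  j = 1: C(11,1)·(3)^1 = 11·3 = 33.
  V_q(n, t) = 1 + 33 = 34.
Step 2: q^n = 4^11 = 4194304.
Step 3: Hamming bound ⌊q^n / V_q(n,t)⌋ = ⌊4194304/34⌋ = 123361.
Step 4: Compare |C| = 108066 to 123361: satisfied.
The claimed |C| lies below the Hamming bound.


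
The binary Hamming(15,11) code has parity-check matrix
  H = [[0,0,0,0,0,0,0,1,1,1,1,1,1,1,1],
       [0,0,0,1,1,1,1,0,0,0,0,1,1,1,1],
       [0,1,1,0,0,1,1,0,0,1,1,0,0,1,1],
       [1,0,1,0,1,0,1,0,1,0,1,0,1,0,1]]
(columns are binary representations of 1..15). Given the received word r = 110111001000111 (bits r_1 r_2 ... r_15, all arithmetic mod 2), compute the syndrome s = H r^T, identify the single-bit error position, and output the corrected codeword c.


s = (0, 0, 0, 1)^T, error position = 1, corrected codeword c = 010111001000111

Compute s = H r^T mod 2 one row at a time:
  s_1 = 0 + 1 + 0 + 0 + 0 + 1 + 1 + 1 = 4 ≡ 0 (mod 2).
  s_2 = 1 + 1 + 1 + 0 + 0 + 1 + 1 + 1 = 6 ≡ 0 (mod 2).
  s_3 = 1 + 0 + 1 + 0 + 0 + 0 + 1 + 1 = 4 ≡ 0 (mod 2).
  s_4 = 1 + 0 + 1 + 0 + 1 + 0 + 1 + 1 = 5 ≡ 1 (mod 2).
s = (0, 0, 0, 1)^T — this equals column 1 of H (binary 0001), so error is at position 1.
Correct: flip bit 1 of r = 110111001000111 to get c = 010111001000111.


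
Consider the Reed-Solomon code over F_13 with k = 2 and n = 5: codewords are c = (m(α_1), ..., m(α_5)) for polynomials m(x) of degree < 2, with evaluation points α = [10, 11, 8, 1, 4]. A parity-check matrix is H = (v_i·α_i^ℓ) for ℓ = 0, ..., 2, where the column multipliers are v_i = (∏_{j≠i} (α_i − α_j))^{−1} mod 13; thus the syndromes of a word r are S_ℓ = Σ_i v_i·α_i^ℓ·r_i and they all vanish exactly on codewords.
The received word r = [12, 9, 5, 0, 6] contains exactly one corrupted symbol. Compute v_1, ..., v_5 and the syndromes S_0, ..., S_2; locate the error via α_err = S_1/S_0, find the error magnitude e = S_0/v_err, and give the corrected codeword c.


S = (5, 7, 2), error at position 5, error magnitude e = 2, c = [12, 9, 5, 0, 4].

Step 1: column multipliers v_i = (∏_{j≠i}(α_i − α_j))^{−1} mod 13.
  i = 1 (α = 10): (10−11)(10−8)(10−1)(10−4) = (−1)·2·9·6 = −108 ≡ 9, so v_1 = 9^{−1} = 3 (mod 13).
  i = 2 (α = 11): (11−10)(11−8)(11−1)(11−4) = 1·3·10·7 = 210 ≡ 2, so v_2 = 2^{−1} = 7 (mod 13).
  i = 3 (α = 8): (8−10)(8−11)(8−1)(8−4) = (−2)·(−3)·7·4 = 168 ≡ 12, so v_3 = 12^{−1} = 12 (mod 13).
  i = 4 (α = 1): (1−10)(1−11)(1−8)(1−4) = (−9)·(−10)·(−7)·(−3) = 1890 ≡ 5, so v_4 = 5^{−1} = 8 (mod 13).
  i = 5 (α = 4): (4−10)(4−11)(4−8)(4−1) = (−6)·(−7)·(−4)·3 = −504 ≡ 3, so v_5 = 3^{−1} = 9 (mod 13).
  v = [3, 7, 12, 8, 9].
Step 2: syndromes of r = [12, 9, 5, 0, 6] (all sums mod 13).
  S_0 = Σ v_i r_i = 3·12 + 7·9 + 12·5 + 8·0 + 9·6 = 213 ≡ 5.
  S_1 = Σ v_i α_i r_i = 3·10·12 + 7·11·9 + 12·8·5 + 8·1·0 + 9·4·6 = 1749 ≡ 7.
  α_i^2 mod 13 = [9, 4, 12, 1, 3].
  S_2 = Σ v_i α_i^2 r_i = 3·9·12 + 7·4·9 + 12·12·5 + 8·1·0 + 9·3·6 = 1458 ≡ 2.
  S = (5, 7, 2) ≠ 0, so r is not a codeword (an error is present).
Step 3: locate the error. For a single error e at position i, S_ℓ = v_i·e·α_i^ℓ, so α_err = S_1/S_0.
  S_0^{−1} = 5^{−1} = 8 (mod 13), so α_err = 7·8 = 56 ≡ 4 = α_5. Error position i = 5.
  Consistency check: S_2/S_1 = 2·2 = 4 ≡ 4 = α_err ✓ (single-error assumption holds).
Step 4: error magnitude e = S_0/v_5 = S_0·∏_{j≠5}(α_5 − α_j) = 5·3 = 15 ≡ 2 (mod 13).
Step 5: correct position 5: c_5 = r_5 − e = 6 − 2 ≡ 4 (mod 13). Hence c = [12, 9, 5, 0, 4].
  Check: interpolating c through the α_i gives m(x) = 3 + 10·x (degree < 2) with m(α_i) = c_i for every i, so c is indeed a codeword.


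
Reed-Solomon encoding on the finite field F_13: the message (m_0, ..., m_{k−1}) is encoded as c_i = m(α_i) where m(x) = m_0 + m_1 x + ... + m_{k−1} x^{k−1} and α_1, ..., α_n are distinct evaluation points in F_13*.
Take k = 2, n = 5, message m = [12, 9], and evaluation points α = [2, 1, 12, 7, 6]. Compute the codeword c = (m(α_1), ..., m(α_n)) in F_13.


c = [4, 8, 3, 10, 1]

Message polynomial: m(x) = 12 + 9·x (mod 13).
For each evaluation point α_i, compute m(α_i) mod 13:
  α_1 = 2: Horner steps 9 → 4, so m(2) = 4.
  α_2 = 1: Horner steps 9 → 8, so m(1) = 8.
  α_3 = 12: Horner steps 9 → 3, so m(12) = 3.
  α_4 = 7: Horner steps 9 → 10, so m(7) = 10.
  α_5 = 6: Horner steps 9 → 1, so m(6) = 1.
Codeword c = [4, 8, 3, 10, 1] ∈ F_13^5.


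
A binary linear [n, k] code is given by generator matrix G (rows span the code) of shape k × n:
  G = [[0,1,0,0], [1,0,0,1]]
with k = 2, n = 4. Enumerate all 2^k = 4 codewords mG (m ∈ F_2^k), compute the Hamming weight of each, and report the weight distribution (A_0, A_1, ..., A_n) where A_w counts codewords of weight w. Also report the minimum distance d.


Weight distribution: A_0 = 1, A_1 = 1, A_2 = 1, A_3 = 1. Minimum distance d = 1.

Enumerate all 2^2 = 4 messages m ∈ F_2^2.
For each, compute codeword c = mG in F_2^4, then tally its weight.
  m = 00 → c = 0000, weight = 0.
  m = 10 → c = 0100, weight = 1.
  m = 01 → c = 1001, weight = 2.
  m = 11 → c = 1101, weight = 3.
Tally weights:
  weight 0: 1 codewords.
  weight 1: 1 codewords.
  weight 2: 1 codewords.
  weight 3: 1 codewords.
Minimum distance d = smallest w > 0 with A_w > 0 = 1.
Sanity: Σ A_w = 4 = 2^2 = 4 ✓.


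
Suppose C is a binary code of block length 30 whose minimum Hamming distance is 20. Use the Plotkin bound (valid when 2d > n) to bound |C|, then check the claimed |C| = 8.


Plotkin bound M ≤ 4; given |C| = 8 > bound (violated).

Check applicability: 2d = 40, n = 30.
2d − n = 10 > 0, so Plotkin applies.
Compute d/(2d−n) = 20/10 ≈ 2.0000.
⌊d/(2d−n)⌋ = 2.
Plotkin bound: M ≤ 2·2 = 4.
Given |C| = 8, check: VIOLATED.
This |C| is above the Plotkin bound, so no binary code with n = 30, d = 20 and 8 codewords exists.


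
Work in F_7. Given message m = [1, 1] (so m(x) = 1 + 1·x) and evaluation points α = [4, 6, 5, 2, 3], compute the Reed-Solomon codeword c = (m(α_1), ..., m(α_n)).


c = [5, 0, 6, 3, 4]

Message polynomial: m(x) = 1 + 1·x (mod 7).
For each evaluation point α_i, compute m(α_i) mod 7:
  α_1 = 4: Horner steps 1 → 5, so m(4) = 5.
  α_2 = 6: Horner steps 1 → 0, so m(6) = 0.
  α_3 = 5: Horner steps 1 → 6, so m(5) = 6.
  α_4 = 2: Horner steps 1 → 3, so m(2) = 3.
  α_5 = 3: Horner steps 1 → 4, so m(3) = 4.
Codeword c = [5, 0, 6, 3, 4] ∈ F_7^5.


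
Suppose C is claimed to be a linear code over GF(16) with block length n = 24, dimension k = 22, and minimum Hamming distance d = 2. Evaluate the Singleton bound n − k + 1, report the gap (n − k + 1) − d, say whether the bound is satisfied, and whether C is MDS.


Singleton RHS = n − k + 1 = 3, slack = 1, bound satisfied, not MDS.

Singleton bound: d ≤ n − k + 1.
Here n = 24, k = 22, so n − k + 1 = 3.
Given d = 2, check d ≤ 3: YES.
Slack = (n − k + 1) − d = 1.
The code is NOT MDS (slack = 1 > 0).
Description: the claimed parameters are [24, 22, 2]_16; such a code would be non-MDS.


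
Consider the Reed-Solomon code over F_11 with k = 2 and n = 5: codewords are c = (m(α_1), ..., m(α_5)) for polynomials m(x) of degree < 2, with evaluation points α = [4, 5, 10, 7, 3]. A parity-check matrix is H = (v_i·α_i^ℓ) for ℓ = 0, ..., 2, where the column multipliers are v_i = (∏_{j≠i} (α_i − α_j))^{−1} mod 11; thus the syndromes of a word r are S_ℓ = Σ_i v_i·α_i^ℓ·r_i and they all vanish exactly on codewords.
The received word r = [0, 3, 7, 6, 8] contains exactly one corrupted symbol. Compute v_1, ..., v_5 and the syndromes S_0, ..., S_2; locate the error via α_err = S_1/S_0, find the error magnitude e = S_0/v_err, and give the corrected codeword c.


S = (6, 9, 8), error at position 4, error magnitude e = 8, c = [0, 3, 7, 9, 8].

Step 1: column multipliers v_i = (∏_{j≠i}(α_i − α_j))^{−1} mod 11.
  i = 1 (α = 4): (4−5)(4−10)(4−7)(4−3) = (−1)·(−6)·(−3)·1 = −18 ≡ 4, so v_1 = 4^{−1} = 3 (mod 11).
  i = 2 (α = 5): (5−4)(5−10)(5−7)(5−3) = 1·(−5)·(−2)·2 = 20 ≡ 9, so v_2 = 9^{−1} = 5 (mod 11).
  i = 3 (α = 10): (10−4)(10−5)(10−7)(10−3) = 6·5·3·7 = 630 ≡ 3, so v_3 = 3^{−1} = 4 (mod 11).
  i = 4 (α = 7): (7−4)(7−5)(7−10)(7−3) = 3·2·(−3)·4 = −72 ≡ 5, so v_4 = 5^{−1} = 9 (mod 11).
  i = 5 (α = 3): (3−4)(3−5)(3−10)(3−7) = (−1)·(−2)·(−7)·(−4) = 56 ≡ 1, so v_5 = 1^{−1} = 1 (mod 11).
  v = [3, 5, 4, 9, 1].
Step 2: syndromes of r = [0, 3, 7, 6, 8] (all sums mod 11).
  S_0 = Σ v_i r_i = 3·0 + 5·3 + 4·7 + 9·6 + 1·8 = 105 ≡ 6.
  S_1 = Σ v_i α_i r_i = 3·4·0 + 5·5·3 + 4·10·7 + 9·7·6 + 1·3·8 = 757 ≡ 9.
  α_i^2 mod 11 = [5, 3, 1, 5, 9].
  S_2 = Σ v_i α_i^2 r_i = 3·5·0 + 5·3·3 + 4·1·7 + 9·5·6 + 1·9·8 = 415 ≡ 8.
  S = (6, 9, 8) ≠ 0, so r is not a codeword (an error is present).
Step 3: locate the error. For a single error e at position i, S_ℓ = v_i·e·α_i^ℓ, so α_err = S_1/S_0.
  S_0^{−1} = 6^{−1} = 2 (mod 11), so α_err = 9·2 = 18 ≡ 7 = α_4. Error position i = 4.
  Consistency check: S_2/S_1 = 8·5 = 40 ≡ 7 = α_err ✓ (single-error assumption holds).
Step 4: error magnitude e = S_0/v_4 = S_0·∏_{j≠4}(α_4 − α_j) = 6·5 = 30 ≡ 8 (mod 11).
Step 5: correct position 4: c_4 = r_4 − e = 6 − 8 ≡ 9 (mod 11). Hence c = [0, 3, 7, 9, 8].
  Check: interpolating c through the α_i gives m(x) = 10 + 3·x (degree < 2) with m(α_i) = c_i for every i, so c is indeed a codeword.


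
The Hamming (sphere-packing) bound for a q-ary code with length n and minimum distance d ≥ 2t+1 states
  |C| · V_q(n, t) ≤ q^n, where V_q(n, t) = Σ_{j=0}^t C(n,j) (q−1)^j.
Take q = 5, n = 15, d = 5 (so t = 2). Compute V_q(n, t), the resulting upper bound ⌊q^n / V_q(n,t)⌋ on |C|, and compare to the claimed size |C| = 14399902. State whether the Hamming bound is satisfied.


V_q(n, t) = 1741, q^n = 30517578125, Hamming bound = 17528764, |C| = 14399902 ≤ bound (satisfied).

Step 1: Compute V_q(n, t) = Σ_{j=0}^2 C(n, j) (q−1)^j.
  j = 0: C(15,0)·(4)^0 = 1·1 = 1.
  j = 1: C(15,1)·(4)^1 = 15·4 = 60.
  j = 2: C(15,2)·(4)^2 = 105·16 = 1680.
  V_q(n, t) = 1 + 60 + 1680 = 1741.
Step 2: q^n = 5^15 = 30517578125.
Step 3: Hamming bound ⌊q^n / V_q(n,t)⌋ = ⌊30517578125/1741⌋ = 17528764.
Step 4: Compare |C| = 14399902 to 17528764: satisfied.
The claimed |C| lies below the Hamming bound.


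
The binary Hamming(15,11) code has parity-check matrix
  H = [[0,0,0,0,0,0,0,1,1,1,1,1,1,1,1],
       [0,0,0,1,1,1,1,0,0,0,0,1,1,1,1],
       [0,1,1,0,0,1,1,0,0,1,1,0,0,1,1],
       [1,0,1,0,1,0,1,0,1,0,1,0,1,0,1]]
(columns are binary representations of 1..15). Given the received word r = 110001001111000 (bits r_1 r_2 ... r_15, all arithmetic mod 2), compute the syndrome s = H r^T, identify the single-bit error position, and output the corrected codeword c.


s = (0, 0, 0, 1)^T, error position = 1, corrected codeword c = 010001001111000

Compute s = H r^T mod 2 one row at a time:
  s_1 = 0 + 1 + 1 + 1 + 1 + 0 + 0 + 0 = 4 ≡ 0 (mod 2).
  s_2 = 0 + 0 + 1 + 0 + 1 + 0 + 0 + 0 = 2 ≡ 0 (mod 2).
  s_3 = 1 + 0 + 1 + 0 + 1 + 1 + 0 + 0 = 4 ≡ 0 (mod 2).
  s_4 = 1 + 0 + 0 + 0 + 1 + 1 + 0 + 0 = 3 ≡ 1 (mod 2).
s = (0, 0, 0, 1)^T — this equals column 1 of H (binary 0001), so error is at position 1.
Correct: flip bit 1 of r = 110001001111000 to get c = 010001001111000.
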